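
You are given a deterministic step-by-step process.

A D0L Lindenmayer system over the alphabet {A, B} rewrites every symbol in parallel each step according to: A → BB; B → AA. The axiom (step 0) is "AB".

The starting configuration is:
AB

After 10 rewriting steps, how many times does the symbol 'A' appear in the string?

t=0: AB
t=1: BBAA
t=2: AAAABBBB
t=3: BBBBBBBBAAAAAAAA
t=4: AAAAAAAAAAAAAAAABBBBBBBBBBBBBBBB
t=5: BBBBBBBBBBBBBBBBBBBBBBBBBBBBBBBBAAAAAAAAAAAAAAAAAAAAAAAAAAAAAAAA
t=6: AAAAAAAAAAAAAAAAAAAAAAAAAAAAAAAAAAAAAAAAAAAAAAAAAAAAAAAAAA…BBBBBBBBBBBBBBBBBBBBBBBBBBBBBBBBBBBBBBBBBBBBBBBBBBBBBBBBBB  (len 128)
t=7: BBBBBBBBBBBBBBBBBBBBBBBBBBBBBBBBBBBBBBBBBBBBBBBBBBBBBBBBBB…AAAAAAAAAAAAAAAAAAAAAAAAAAAAAAAAAAAAAAAAAAAAAAAAAAAAAAAAAA  (len 256)
t=8: AAAAAAAAAAAAAAAAAAAAAAAAAAAAAAAAAAAAAAAAAAAAAAAAAAAAAAAAAA…BBBBBBBBBBBBBBBBBBBBBBBBBBBBBBBBBBBBBBBBBBBBBBBBBBBBBBBBBB  (len 512)
t=9: BBBBBBBBBBBBBBBBBBBBBBBBBBBBBBBBBBBBBBBBBBBBBBBBBBBBBBBBBB…AAAAAAAAAAAAAAAAAAAAAAAAAAAAAAAAAAAAAAAAAAAAAAAAAAAAAAAAAA  (len 1024)
t=10: AAAAAAAAAAAAAAAAAAAAAAAAAAAAAAAAAAAAAAAAAAAAAAAAAAAAAAAAAA…BBBBBBBBBBBBBBBBBBBBBBBBBBBBBBBBBBBBBBBBBBBBBBBBBBBBBBBBBB  (len 2048)

1024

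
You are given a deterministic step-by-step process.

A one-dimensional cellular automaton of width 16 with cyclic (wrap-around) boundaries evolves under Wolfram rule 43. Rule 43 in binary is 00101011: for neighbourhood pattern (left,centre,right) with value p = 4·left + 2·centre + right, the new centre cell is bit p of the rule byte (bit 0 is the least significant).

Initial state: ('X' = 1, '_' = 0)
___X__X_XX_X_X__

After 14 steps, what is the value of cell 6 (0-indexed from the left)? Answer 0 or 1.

t=0: ___X__X_XX_X_X__
t=1: XXX__X_XX_X_X__X
t=2: ____X_XX_X_X__XX
t=3: _XXX_XX_X_X__XX_
t=4: XX__XX_X_X__XX__
t=5: X__XX_X_X__XX__X
t=6: __XX_X_X__XX__XX
t=7: _XX_X_X__XX__XX_
t=8: XX_X_X__XX__XX__
t=9: X_X_X__XX__XX__X
t=10: _X_X__XX__XX__XX
t=11: X_X__XX__XX__XX_
t=12: _X__XX__XX__XX_X
t=13: X__XX__XX__XX_X_
t=14: __XX__XX__XX_X_X

1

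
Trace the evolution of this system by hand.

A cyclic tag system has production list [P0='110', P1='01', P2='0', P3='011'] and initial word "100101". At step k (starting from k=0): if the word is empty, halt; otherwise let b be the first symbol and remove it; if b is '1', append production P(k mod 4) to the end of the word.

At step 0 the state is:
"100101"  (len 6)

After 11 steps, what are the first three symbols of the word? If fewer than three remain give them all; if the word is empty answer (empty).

101

step 0: "100101"  (len 6)
step 1: "00101110"  (len 8)
step 2: "0101110"  (len 7)
step 3: "101110"  (len 6)
step 4: "01110011"  (len 8)
step 5: "1110011"  (len 7)
step 6: "11001101"  (len 8)
step 7: "10011010"  (len 8)
step 8: "0011010011"  (len 10)
step 9: "011010011"  (len 9)
step 10: "11010011"  (len 8)
step 11: "10100110"  (len 8)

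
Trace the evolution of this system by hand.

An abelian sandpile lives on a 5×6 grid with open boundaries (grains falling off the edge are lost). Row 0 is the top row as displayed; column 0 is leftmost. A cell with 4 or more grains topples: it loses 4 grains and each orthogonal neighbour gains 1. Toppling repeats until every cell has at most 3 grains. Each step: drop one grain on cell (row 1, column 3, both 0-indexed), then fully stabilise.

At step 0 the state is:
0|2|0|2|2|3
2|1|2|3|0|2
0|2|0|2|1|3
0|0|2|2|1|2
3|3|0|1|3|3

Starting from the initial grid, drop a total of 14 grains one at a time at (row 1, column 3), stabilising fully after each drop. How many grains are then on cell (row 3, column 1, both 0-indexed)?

[0] 0|2|0|2|2|3
2|1|2|3|0|2
0|2|0|2|1|3
0|0|2|2|1|2
3|3|0|1|3|3
[1] 0|2|0|3|2|3
2|1|3|0|1|2
0|2|0|3|1|3
0|0|2|2|1|2
3|3|0|1|3|3
[2] 0|2|0|3|2|3
2|1|3|1|1|2
0|2|0|3|1|3
0|0|2|2|1|2
3|3|0|1|3|3
[3] 0|2|0|3|2|3
2|1|3|2|1|2
0|2|0|3|1|3
0|0|2|2|1|2
3|3|0|1|3|3
[4] 0|2|0|3|2|3
2|1|3|3|1|2
0|2|0|3|1|3
0|0|2|2|1|2
3|3|0|1|3|3
[5] 0|2|2|0|3|3
2|2|0|3|2|2
0|2|2|0|2|3
0|0|2|3|1|2
3|3|0|1|3|3
[6] 0|2|2|1|3|3
2|2|1|0|3|2
0|2|2|1|2|3
0|0|2|3|1|2
3|3|0|1|3|3
[7] 0|2|2|1|3|3
2|2|1|1|3|2
0|2|2|1|2|3
0|0|2|3|1|2
3|3|0|1|3|3
[8] 0|2|2|1|3|3
2|2|1|2|3|2
0|2|2|1|2|3
0|0|2|3|1|2
3|3|0|1|3|3
[9] 0|2|2|1|3|3
2|2|1|3|3|2
0|2|2|1|2|3
0|0|2|3|1|2
3|3|0|1|3|3
[10] 0|2|2|3|1|1
2|2|2|1|3|1
0|2|2|3|0|1
0|0|2|3|2|3
3|3|0|1|3|3
[11] 0|2|2|3|1|1
2|2|2|2|3|1
0|2|2|3|0|1
0|0|2|3|2|3
3|3|0|1|3|3
[12] 0|2|2|3|1|1
2|2|2|3|3|1
0|2|2|3|0|1
0|0|2|3|2|3
3|3|0|1|3|3
[13] 0|2|3|0|3|1
2|2|3|3|0|2
0|2|3|1|2|1
0|0|3|0|3|3
3|3|0|2|3|3
[14] 0|3|0|2|3|1
2|3|2|1|1|2
0|3|1|3|2|1
0|1|0|1|3|3
3|3|1|2|3|3

1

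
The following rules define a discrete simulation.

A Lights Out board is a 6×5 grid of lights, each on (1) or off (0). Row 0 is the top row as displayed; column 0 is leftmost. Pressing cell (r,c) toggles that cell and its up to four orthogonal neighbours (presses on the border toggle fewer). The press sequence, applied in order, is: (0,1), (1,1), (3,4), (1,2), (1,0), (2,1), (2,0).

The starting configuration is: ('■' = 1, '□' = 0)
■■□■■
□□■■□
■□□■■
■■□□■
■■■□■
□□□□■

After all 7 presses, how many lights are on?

step 0: ■■□■■
□□■■□
■□□■■
■■□□■
■■■□■
□□□□■
step 1: □□■■■
□■■■□
■□□■■
■■□□■
■■■□■
□□□□■
step 2: □■■■■
■□□■□
■■□■■
■■□□■
■■■□■
□□□□■
step 3: □■■■■
■□□■□
■■□■□
■■□■□
■■■□□
□□□□■
step 4: □■□■■
■■■□□
■■■■□
■■□■□
■■■□□
□□□□■
step 5: ■■□■■
□□■□□
□■■■□
■■□■□
■■■□□
□□□□■
step 6: ■■□■■
□■■□□
■□□■□
■□□■□
■■■□□
□□□□■
step 7: ■■□■■
■■■□□
□■□■□
□□□■□
■■■□□
□□□□■

14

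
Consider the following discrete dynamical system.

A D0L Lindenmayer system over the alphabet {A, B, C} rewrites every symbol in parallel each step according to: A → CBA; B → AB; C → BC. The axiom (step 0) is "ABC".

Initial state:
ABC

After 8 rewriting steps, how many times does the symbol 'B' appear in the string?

t=0: ABC
t=1: CBAABBC
t=2: BCABCBACBAABABBC
t=3: ABBCCBAABBCABCBABCABCBACBAABCBAABABBC
t=4: CBAABABBCBCABCBACBAABABBCCBAABBCABCBAABBCCBAABBCABCBABCABCBACBAABBCABCBACBAABCBAABABBC
t=5: BCABCBACBAABCBAABABBCABBCCBAABBCABCBABCABCBACBAABCBAABABBC…BCBACBAABABBCCBAABBCABCBABCABCBACBAABBCABCBACBAABCBAABABBC  (len 200)
t=6: ABBCCBAABBCABCBABCABCBACBAABBCABCBACBAABCBAABABBCCBAABABBC…BCBACBAABABBCCBAABBCABCBABCABCBACBAABBCABCBACBAABCBAABABBC  (len 465)
t=7: CBAABABBCBCABCBACBAABABBCCBAABBCABCBAABBCCBAABBCABCBABCABC…BCBACBAABABBCCBAABBCABCBABCABCBACBAABBCABCBACBAABCBAABABBC  (len 1081)
t=8: BCABCBACBAABCBAABABBCABBCCBAABBCABCBABCABCBACBAABCBAABABBC…BCBACBAABABBCCBAABBCABCBABCABCBACBAABBCABCBACBAABCBAABABBC  (len 2513)

1081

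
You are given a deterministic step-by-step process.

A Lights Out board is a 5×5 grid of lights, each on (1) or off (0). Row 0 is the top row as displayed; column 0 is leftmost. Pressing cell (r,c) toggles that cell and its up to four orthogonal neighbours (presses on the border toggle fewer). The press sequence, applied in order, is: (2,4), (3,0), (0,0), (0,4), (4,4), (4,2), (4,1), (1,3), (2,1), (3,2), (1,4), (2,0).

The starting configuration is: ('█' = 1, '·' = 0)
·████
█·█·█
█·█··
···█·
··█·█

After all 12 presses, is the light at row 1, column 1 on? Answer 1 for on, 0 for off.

step 0: ·████
█·█·█
█·█··
···█·
··█·█
step 1: ·████
█·█··
█·███
···██
··█·█
step 2: ·████
█·█··
··███
██·██
█·█·█
step 3: █·███
··█··
··███
██·██
█·█·█
step 4: █·█··
··█·█
··███
██·██
█·█·█
step 5: █·█··
··█·█
··███
██·█·
█·██·
step 6: █·█··
··█·█
··███
████·
██···
step 7: █·█··
··█·█
··███
█·██·
··█··
step 8: █·██·
···█·
··█·█
█·██·
··█··
step 9: █·██·
·█·█·
██··█
████·
··█··
step 10: █·██·
·█·█·
███·█
█····
·····
step 11: █·███
·█··█
███··
█····
·····
step 12: █·███
██··█
··█··
·····
·····

1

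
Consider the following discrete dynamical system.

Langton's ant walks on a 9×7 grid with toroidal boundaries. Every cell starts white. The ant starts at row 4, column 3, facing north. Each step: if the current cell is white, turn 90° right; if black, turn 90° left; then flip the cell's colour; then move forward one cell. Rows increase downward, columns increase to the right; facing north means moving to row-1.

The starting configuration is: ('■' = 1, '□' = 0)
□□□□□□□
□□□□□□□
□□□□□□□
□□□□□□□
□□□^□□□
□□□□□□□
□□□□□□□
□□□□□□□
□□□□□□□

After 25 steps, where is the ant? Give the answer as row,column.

6,2

[0] □□□□□□□
□□□□□□□
□□□□□□□
□□□□□□□
□□□^□□□
□□□□□□□
□□□□□□□
□□□□□□□
□□□□□□□
[1] □□□□□□□
□□□□□□□
□□□□□□□
□□□□□□□
□□□■>□□
□□□□□□□
□□□□□□□
□□□□□□□
□□□□□□□
[2] □□□□□□□
□□□□□□□
□□□□□□□
□□□□□□□
□□□■■□□
□□□□v□□
□□□□□□□
□□□□□□□
□□□□□□□
[3] □□□□□□□
□□□□□□□
□□□□□□□
□□□□□□□
□□□■■□□
□□□<■□□
□□□□□□□
□□□□□□□
□□□□□□□
[4] □□□□□□□
□□□□□□□
□□□□□□□
□□□□□□□
□□□^■□□
□□□■■□□
□□□□□□□
□□□□□□□
□□□□□□□
[5] □□□□□□□
□□□□□□□
□□□□□□□
□□□□□□□
□□<□■□□
□□□■■□□
□□□□□□□
□□□□□□□
□□□□□□□
[6] □□□□□□□
□□□□□□□
□□□□□□□
□□^□□□□
□□■□■□□
□□□■■□□
□□□□□□□
□□□□□□□
□□□□□□□
[7] □□□□□□□
□□□□□□□
□□□□□□□
□□■>□□□
□□■□■□□
□□□■■□□
□□□□□□□
□□□□□□□
□□□□□□□
[8] □□□□□□□
□□□□□□□
□□□□□□□
□□■■□□□
□□■v■□□
□□□■■□□
□□□□□□□
□□□□□□□
□□□□□□□
[9] □□□□□□□
□□□□□□□
□□□□□□□
□□■■□□□
□□<■■□□
□□□■■□□
□□□□□□□
□□□□□□□
□□□□□□□
[10] □□□□□□□
□□□□□□□
□□□□□□□
□□■■□□□
□□□■■□□
□□v■■□□
□□□□□□□
□□□□□□□
□□□□□□□
[11] □□□□□□□
□□□□□□□
□□□□□□□
□□■■□□□
□□□■■□□
□<■■■□□
□□□□□□□
□□□□□□□
□□□□□□□
[12] □□□□□□□
□□□□□□□
□□□□□□□
□□■■□□□
□^□■■□□
□■■■■□□
□□□□□□□
□□□□□□□
□□□□□□□
[13] □□□□□□□
□□□□□□□
□□□□□□□
□□■■□□□
□■>■■□□
□■■■■□□
□□□□□□□
□□□□□□□
□□□□□□□
[14] □□□□□□□
□□□□□□□
□□□□□□□
□□■■□□□
□■■■■□□
□■v■■□□
□□□□□□□
□□□□□□□
□□□□□□□
[15] □□□□□□□
□□□□□□□
□□□□□□□
□□■■□□□
□■■■■□□
□■□>■□□
□□□□□□□
□□□□□□□
□□□□□□□
[16] □□□□□□□
□□□□□□□
□□□□□□□
□□■■□□□
□■■^■□□
□■□□■□□
□□□□□□□
□□□□□□□
□□□□□□□
[17] □□□□□□□
□□□□□□□
□□□□□□□
□□■■□□□
□■<□■□□
□■□□■□□
□□□□□□□
□□□□□□□
□□□□□□□
[18] □□□□□□□
□□□□□□□
□□□□□□□
□□■■□□□
□■□□■□□
□■v□■□□
□□□□□□□
□□□□□□□
□□□□□□□
[19] □□□□□□□
□□□□□□□
□□□□□□□
□□■■□□□
□■□□■□□
□<■□■□□
□□□□□□□
□□□□□□□
□□□□□□□
[20] □□□□□□□
□□□□□□□
□□□□□□□
□□■■□□□
□■□□■□□
□□■□■□□
□v□□□□□
□□□□□□□
□□□□□□□
[21] □□□□□□□
□□□□□□□
□□□□□□□
□□■■□□□
□■□□■□□
□□■□■□□
<■□□□□□
□□□□□□□
□□□□□□□
[22] □□□□□□□
□□□□□□□
□□□□□□□
□□■■□□□
□■□□■□□
^□■□■□□
■■□□□□□
□□□□□□□
□□□□□□□
[23] □□□□□□□
□□□□□□□
□□□□□□□
□□■■□□□
□■□□■□□
■>■□■□□
■■□□□□□
□□□□□□□
□□□□□□□
[24] □□□□□□□
□□□□□□□
□□□□□□□
□□■■□□□
□■□□■□□
■■■□■□□
■v□□□□□
□□□□□□□
□□□□□□□
[25] □□□□□□□
□□□□□□□
□□□□□□□
□□■■□□□
□■□□■□□
■■■□■□□
■□>□□□□
□□□□□□□
□□□□□□□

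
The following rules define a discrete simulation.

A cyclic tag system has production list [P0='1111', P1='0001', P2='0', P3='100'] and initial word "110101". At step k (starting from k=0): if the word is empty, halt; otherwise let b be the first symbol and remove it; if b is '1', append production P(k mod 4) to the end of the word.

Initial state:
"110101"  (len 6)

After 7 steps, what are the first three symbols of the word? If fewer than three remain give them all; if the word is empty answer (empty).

111

step 0: "110101"  (len 6)
step 1: "101011111"  (len 9)
step 2: "010111110001"  (len 12)
step 3: "10111110001"  (len 11)
step 4: "0111110001100"  (len 13)
step 5: "111110001100"  (len 12)
step 6: "111100011000001"  (len 15)
step 7: "111000110000010"  (len 15)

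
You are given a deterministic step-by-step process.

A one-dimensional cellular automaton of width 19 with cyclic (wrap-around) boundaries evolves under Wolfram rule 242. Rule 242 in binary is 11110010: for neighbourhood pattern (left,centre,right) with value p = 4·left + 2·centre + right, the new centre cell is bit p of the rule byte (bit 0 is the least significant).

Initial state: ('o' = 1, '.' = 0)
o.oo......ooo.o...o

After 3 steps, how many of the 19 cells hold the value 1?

[0] o.oo......ooo.o...o
[1] oo.oo....o.ooo.o.o.
[2] .oo.oo..o.o.ooo.o.o
[3] o.oo.ooo.o.o.ooo.o.

12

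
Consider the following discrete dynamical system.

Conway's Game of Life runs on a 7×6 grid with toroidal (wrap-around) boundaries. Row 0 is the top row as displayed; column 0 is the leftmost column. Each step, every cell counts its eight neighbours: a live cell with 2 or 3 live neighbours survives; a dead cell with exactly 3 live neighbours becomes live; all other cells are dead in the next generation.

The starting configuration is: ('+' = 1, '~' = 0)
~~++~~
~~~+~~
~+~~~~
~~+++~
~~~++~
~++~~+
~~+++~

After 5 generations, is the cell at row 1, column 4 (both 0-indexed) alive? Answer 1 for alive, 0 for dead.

1

gen 0: ~~++~~
~~~+~~
~+~~~~
~~+++~
~~~++~
~++~~+
~~+++~
gen 1: ~~~~~~
~~~+~~
~~~~+~
~~+~+~
~+~~~+
~+~~~+
~~~~+~
gen 2: ~~~~~~
~~~~~~
~~~~+~
~~~+++
~++~++
~~~~++
~~~~~~
gen 3: ~~~~~~
~~~~~~
~~~+++
+~+~~~
~~+~~~
+~~+++
~~~~~~
gen 4: ~~~~~~
~~~~+~
~~~+++
~++~++
+~+~+~
~~~+++
~~~~++
gen 5: ~~~~++
~~~+++
+~+~~~
~++~~~
+~+~~~
+~~~~~
~~~+~+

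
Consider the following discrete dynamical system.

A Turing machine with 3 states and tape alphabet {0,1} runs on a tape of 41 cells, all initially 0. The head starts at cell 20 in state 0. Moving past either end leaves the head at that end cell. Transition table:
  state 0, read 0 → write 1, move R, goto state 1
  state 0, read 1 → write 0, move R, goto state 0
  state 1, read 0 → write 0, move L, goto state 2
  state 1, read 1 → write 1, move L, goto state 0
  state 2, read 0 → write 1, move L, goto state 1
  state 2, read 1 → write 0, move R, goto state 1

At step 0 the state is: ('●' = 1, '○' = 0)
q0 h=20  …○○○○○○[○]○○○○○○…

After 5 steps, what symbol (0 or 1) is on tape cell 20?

1

k=0  q0 h=20  …○○○○○○[○]○○○○○○…
k=1  q1 h=21  …○○○○○●[○]○○○○○○…
k=2  q2 h=20  …○○○○○○[●]○○○○○○…
k=3  q1 h=21  …○○○○○○[○]○○○○○○…
k=4  q2 h=20  …○○○○○○[○]○○○○○○…
k=5  q1 h=19  …○○○○○○[○]●○○○○○…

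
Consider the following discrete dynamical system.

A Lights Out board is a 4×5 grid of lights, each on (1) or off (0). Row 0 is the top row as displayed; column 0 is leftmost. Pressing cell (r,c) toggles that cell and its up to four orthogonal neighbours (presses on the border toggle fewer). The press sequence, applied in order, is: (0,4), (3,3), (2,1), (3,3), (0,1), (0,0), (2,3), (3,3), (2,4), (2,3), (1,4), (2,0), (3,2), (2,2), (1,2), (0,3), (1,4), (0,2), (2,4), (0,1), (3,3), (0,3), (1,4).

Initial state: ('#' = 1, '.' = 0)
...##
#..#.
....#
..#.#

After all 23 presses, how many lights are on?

t=0: ...##
#..#.
....#
..#.#
t=1: .....
#..##
....#
..#.#
t=2: .....
#..##
...##
...#.
t=3: .....
##.##
#####
.#.#.
t=4: .....
##.##
###.#
.##.#
t=5: ###..
#..##
###.#
.##.#
t=6: ..#..
...##
###.#
.##.#
t=7: ..#..
....#
##.#.
.####
t=8: ..#..
....#
##...
.#...
t=9: ..#..
.....
##.##
.#..#
t=10: ..#..
...#.
###..
.#.##
t=11: ..#.#
....#
###.#
.#.##
t=12: ..#.#
#...#
..#.#
##.##
t=13: ..#.#
#...#
....#
#.#.#
t=14: ..#.#
#.#.#
.####
#...#
t=15: ....#
##.##
.#.##
#...#
t=16: ..##.
##..#
.#.##
#...#
t=17: ..###
##.#.
.#.#.
#...#
t=18: .#..#
####.
.#.#.
#...#
t=19: .#..#
#####
.#..#
#....
t=20: #.#.#
#.###
.#..#
#....
t=21: #.#.#
#.###
.#.##
#.###
t=22: #..#.
#.#.#
.#.##
#.###
t=23: #..##
#.##.
.#.#.
#.###

12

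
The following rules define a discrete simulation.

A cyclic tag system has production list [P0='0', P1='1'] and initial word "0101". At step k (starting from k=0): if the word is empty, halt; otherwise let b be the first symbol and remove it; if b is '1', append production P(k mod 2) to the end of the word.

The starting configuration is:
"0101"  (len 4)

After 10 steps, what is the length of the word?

step 0: "0101"  (len 4)
step 1: "101"  (len 3)
step 2: "011"  (len 3)
step 3: "11"  (len 2)
step 4: "11"  (len 2)
step 5: "10"  (len 2)
step 6: "01"  (len 2)
step 7: "1"  (len 1)
step 8: "1"  (len 1)
step 9: "0"  (len 1)
step 10: (halted — word empty)

0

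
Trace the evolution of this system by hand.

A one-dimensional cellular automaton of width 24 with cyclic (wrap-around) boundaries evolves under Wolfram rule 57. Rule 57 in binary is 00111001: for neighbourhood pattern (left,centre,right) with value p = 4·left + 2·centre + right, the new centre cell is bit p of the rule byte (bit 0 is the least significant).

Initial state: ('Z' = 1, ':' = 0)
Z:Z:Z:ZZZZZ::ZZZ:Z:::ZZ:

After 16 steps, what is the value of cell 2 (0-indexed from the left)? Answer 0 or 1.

k=0  Z:Z:Z:ZZZZZ::ZZZ:Z:::ZZ:
k=1  :Z:Z:ZZ::::Z:Z::Z:ZZ:Z:Z
k=2  Z:Z:ZZ:ZZZ::Z:Z::ZZ:Z:Z:
k=3  :Z:ZZ:ZZ::Z::Z:Z:Z:Z:Z:Z
k=4  Z:ZZ:ZZ:Z::Z::Z:Z:Z:Z:Z:
k=5  :ZZ:ZZ:Z:Z::Z::Z:Z:Z:Z:Z
k=6  ZZ:ZZ:Z:Z:Z::Z::Z:Z:Z:Z:
k=7  Z:ZZ:Z:Z:Z:Z::Z::Z:Z:Z:Z
k=8  :ZZ:Z:Z:Z:Z:Z::Z::Z:Z:ZZ
k=9  ZZ:Z:Z:Z:Z:Z:Z::Z::Z:ZZ:
k=10  Z:Z:Z:Z:Z:Z:Z:Z::Z::ZZ:Z
k=11  :Z:Z:Z:Z:Z:Z:Z:Z::Z:Z:ZZ
k=12  Z:Z:Z:Z:Z:Z:Z:Z:Z::Z:ZZ:
k=13  :Z:Z:Z:Z:Z:Z:Z:Z:Z::ZZ:Z
k=14  Z:Z:Z:Z:Z:Z:Z:Z:Z:Z:Z:Z:
k=15  :Z:Z:Z:Z:Z:Z:Z:Z:Z:Z:Z:Z
k=16  Z:Z:Z:Z:Z:Z:Z:Z:Z:Z:Z:Z:

1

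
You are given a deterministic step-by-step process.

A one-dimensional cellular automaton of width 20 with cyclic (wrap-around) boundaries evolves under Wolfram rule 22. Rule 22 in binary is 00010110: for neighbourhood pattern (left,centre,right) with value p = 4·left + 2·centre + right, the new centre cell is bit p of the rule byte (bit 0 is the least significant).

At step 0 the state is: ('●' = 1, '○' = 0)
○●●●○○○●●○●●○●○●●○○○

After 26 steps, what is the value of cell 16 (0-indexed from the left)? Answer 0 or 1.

1

gen 0: ○●●●○○○●●○●●○●○●●○○○
gen 1: ●○○○●○●○○○○○○●○○○●○○
gen 2: ●●○●●○●●○○○○●●●○●●●●
gen 3: ○○○○○○○○●○○●○○○○○○○○
gen 4: ○○○○○○○●●●●●●○○○○○○○
gen 5: ○○○○○○●○○○○○○●○○○○○○
gen 6: ○○○○○●●●○○○○●●●○○○○○
gen 7: ○○○○●○○○●○○●○○○●○○○○
gen 8: ○○○●●●○●●●●●●○●●●○○○
gen 9: ○○●○○○○○○○○○○○○○○●○○
gen 10: ○●●●○○○○○○○○○○○○●●●○
gen 11: ●○○○●○○○○○○○○○○●○○○●
gen 12: ○●○●●●○○○○○○○○●●●○●○
gen 13: ●●○○○○●○○○○○○●○○○○●●
gen 14: ○○●○○●●●○○○○●●●○○●○○
gen 15: ○●●●●○○○●○○●○○○●●●●○
gen 16: ●○○○○●○●●●●●●○●○○○○●
gen 17: ○●○○●●○○○○○○○○●●○○●○
gen 18: ●●●●○○●○○○○○○●○○●●●●
gen 19: ○○○○●●●●○○○○●●●●○○○○
gen 20: ○○○●○○○○●○○●○○○○●○○○
gen 21: ○○●●●○○●●●●●●○○●●●○○
gen 22: ○●○○○●●○○○○○○●●○○○●○
gen 23: ●●●○●○○●○○○○●○○●○●●●
gen 24: ○○○○●●●●●○○●●●●●○○○○
gen 25: ○○○●○○○○○●●○○○○○●○○○
gen 26: ○○●●●○○○●○○●○○○●●●○○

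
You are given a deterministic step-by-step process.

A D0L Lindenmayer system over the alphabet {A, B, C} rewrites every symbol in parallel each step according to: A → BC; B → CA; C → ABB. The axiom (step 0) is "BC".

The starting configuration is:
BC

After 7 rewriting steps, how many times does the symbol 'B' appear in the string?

t=0: BC
t=1: CAABB
t=2: ABBBCBCCACA
t=3: BCCACACAABBCAABBABBBCABBBC
t=4: CAABBABBBCABBBCABBBCBCCACAABBBCBCCACABCCACACAABBBCCACACAABB
t=5: ABBBCBCCACABCCACACAABBBCCACACAABBBCCACACAABBCAABBABBBCABBB…CABBBCCAABBABBBCABBBCABBBCBCCACACAABBABBBCABBBCABBBCBCCACA  (len 137)
t=6: BCCACACAABBCAABBABBBCABBBCCAABBABBBCABBBCABBBCBCCACACAABBA…BBBCBCCACABCCACACAABBBCCACACAABBBCCACACAABBCAABBABBBCABBBC  (len 314)
t=7: CAABBABBBCABBBCABBBCBCCACAABBBCBCCACABCCACACAABBBCCACACAAB…AABBABBBCABBBCABBBCBCCACAABBBCBCCACABCCACACAABBBCCACACAABB  (len 725)

290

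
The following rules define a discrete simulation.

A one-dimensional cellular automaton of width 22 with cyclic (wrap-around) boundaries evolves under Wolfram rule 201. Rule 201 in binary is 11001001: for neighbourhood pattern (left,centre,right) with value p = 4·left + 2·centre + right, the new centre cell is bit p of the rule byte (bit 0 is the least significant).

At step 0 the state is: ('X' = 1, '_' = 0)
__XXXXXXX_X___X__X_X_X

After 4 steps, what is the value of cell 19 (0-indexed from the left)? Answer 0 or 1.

[0] __XXXXXXX_X___X__X_X_X
[1] __XXXXXXX___X_________
[2] X_XXXXXXX_X___XXXXXXXX
[3] X_XXXXXXX___X_XXXXXXXX
[4] X_XXXXXXX_X___XXXXXXXX

1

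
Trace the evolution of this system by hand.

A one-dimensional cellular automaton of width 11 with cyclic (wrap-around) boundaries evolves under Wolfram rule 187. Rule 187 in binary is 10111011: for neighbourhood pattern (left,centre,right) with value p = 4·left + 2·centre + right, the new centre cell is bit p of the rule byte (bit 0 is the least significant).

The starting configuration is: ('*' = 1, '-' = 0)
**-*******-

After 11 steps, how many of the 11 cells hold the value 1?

step 0: **-*******-
step 1: *-*******-*
step 2: -*******-**
step 3: *******-**-
step 4: ******-**-*
step 5: *****-**-**
step 6: ****-**-***
step 7: ***-**-****
step 8: **-**-*****
step 9: *-**-******
step 10: -**-*******
step 11: **-*******-

9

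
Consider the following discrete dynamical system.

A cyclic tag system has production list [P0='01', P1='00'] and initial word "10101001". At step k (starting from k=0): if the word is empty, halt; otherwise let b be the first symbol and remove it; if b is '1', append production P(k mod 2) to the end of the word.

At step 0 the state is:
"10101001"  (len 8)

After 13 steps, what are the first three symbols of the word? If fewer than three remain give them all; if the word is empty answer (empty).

100

k=0  "10101001"  (len 8)
k=1  "010100101"  (len 9)
k=2  "10100101"  (len 8)
k=3  "010010101"  (len 9)
k=4  "10010101"  (len 8)
k=5  "001010101"  (len 9)
k=6  "01010101"  (len 8)
k=7  "1010101"  (len 7)
k=8  "01010100"  (len 8)
k=9  "1010100"  (len 7)
k=10  "01010000"  (len 8)
k=11  "1010000"  (len 7)
k=12  "01000000"  (len 8)
k=13  "1000000"  (len 7)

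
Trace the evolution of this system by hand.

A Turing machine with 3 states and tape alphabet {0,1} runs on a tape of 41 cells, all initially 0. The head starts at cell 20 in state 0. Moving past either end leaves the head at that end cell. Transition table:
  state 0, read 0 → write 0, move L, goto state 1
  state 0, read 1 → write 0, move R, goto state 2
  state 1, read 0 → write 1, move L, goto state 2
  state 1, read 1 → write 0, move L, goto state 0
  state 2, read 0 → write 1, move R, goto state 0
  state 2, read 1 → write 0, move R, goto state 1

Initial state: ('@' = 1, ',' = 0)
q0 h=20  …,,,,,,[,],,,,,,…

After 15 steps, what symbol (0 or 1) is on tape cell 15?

0) q0 h=20  …,,,,,,[,],,,,,,…
1) q1 h=19  …,,,,,,[,],,,,,,…
2) q2 h=18  …,,,,,,[,]@,,,,,…
3) q0 h=19  …,,,,,@[@],,,,,,…
4) q2 h=20  …,,,,@,[,],,,,,,…
5) q0 h=21  …,,,@,@[,],,,,,,…
6) q1 h=20  …,,,,@,[@],,,,,,…
7) q0 h=19  …,,,,,@[,],,,,,,…
8) q1 h=18  …,,,,,,[@],,,,,,…
9) q0 h=17  …,,,,,,[,],,,,,,…
10) q1 h=16  …,,,,,,[,],,,,,,…
11) q2 h=15  …,,,,,,[,]@,,,,,…
12) q0 h=16  …,,,,,@[@],,,,,,…
13) q2 h=17  …,,,,@,[,],,,,,,…
14) q0 h=18  …,,,@,@[,],,,,,,…
15) q1 h=17  …,,,,@,[@],,,,,,…

1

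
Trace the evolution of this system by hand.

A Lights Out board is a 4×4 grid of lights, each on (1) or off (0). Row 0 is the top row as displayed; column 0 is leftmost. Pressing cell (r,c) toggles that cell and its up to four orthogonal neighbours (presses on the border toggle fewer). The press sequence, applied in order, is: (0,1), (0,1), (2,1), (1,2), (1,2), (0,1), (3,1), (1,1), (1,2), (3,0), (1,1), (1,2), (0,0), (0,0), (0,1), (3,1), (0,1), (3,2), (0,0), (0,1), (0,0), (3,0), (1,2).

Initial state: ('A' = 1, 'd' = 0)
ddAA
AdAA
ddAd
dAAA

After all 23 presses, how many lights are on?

5

step 0: ddAA
AdAA
ddAd
dAAA
step 1: AAdA
AAAA
ddAd
dAAA
step 2: ddAA
AdAA
ddAd
dAAA
step 3: ddAA
AAAA
AAdd
ddAA
step 4: dddA
Addd
AAAd
ddAA
step 5: ddAA
AAAA
AAdd
ddAA
step 6: AAdA
AdAA
AAdd
ddAA
step 7: AAdA
AdAA
Addd
AAdA
step 8: AddA
dAdA
AAdd
AAdA
step 9: AdAA
ddAd
AAAd
AAdA
step 10: AdAA
ddAd
dAAd
dddA
step 11: AAAA
AAdd
ddAd
dddA
step 12: AAdA
AdAA
dddd
dddA
step 13: dddA
ddAA
dddd
dddA
step 14: AAdA
AdAA
dddd
dddA
step 15: ddAA
AAAA
dddd
dddA
step 16: ddAA
AAAA
dAdd
AAAA
step 17: AAdA
AdAA
dAdd
AAAA
step 18: AAdA
AdAA
dAAd
Addd
step 19: dddA
ddAA
dAAd
Addd
step 20: AAAA
dAAA
dAAd
Addd
step 21: ddAA
AAAA
dAAd
Addd
step 22: ddAA
AAAA
AAAd
dAdd
step 23: dddA
Addd
AAdd
dAdd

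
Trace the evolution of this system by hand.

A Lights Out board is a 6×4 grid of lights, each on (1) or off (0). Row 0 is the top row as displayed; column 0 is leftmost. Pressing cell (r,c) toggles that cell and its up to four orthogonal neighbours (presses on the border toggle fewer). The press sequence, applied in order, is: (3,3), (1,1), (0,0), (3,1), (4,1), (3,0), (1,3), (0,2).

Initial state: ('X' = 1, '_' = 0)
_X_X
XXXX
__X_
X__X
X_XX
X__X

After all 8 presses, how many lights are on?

gen 0: _X_X
XXXX
__X_
X__X
X_XX
X__X
gen 1: _X_X
XXXX
__XX
X_X_
X_X_
X__X
gen 2: ___X
___X
_XXX
X_X_
X_X_
X__X
gen 3: XX_X
X__X
_XXX
X_X_
X_X_
X__X
gen 4: XX_X
X__X
__XX
_X__
XXX_
X__X
gen 5: XX_X
X__X
__XX
____
____
XX_X
gen 6: XX_X
X__X
X_XX
XX__
X___
XX_X
gen 7: XX__
X_X_
X_X_
XX__
X___
XX_X
gen 8: X_XX
X___
X_X_
XX__
X___
XX_X

12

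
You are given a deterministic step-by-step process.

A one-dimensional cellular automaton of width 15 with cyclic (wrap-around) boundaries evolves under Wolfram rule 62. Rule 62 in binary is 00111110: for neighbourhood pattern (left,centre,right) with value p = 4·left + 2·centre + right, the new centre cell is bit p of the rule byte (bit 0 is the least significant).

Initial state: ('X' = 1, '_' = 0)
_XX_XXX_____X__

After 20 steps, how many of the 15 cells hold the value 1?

11

step 0: _XX_XXX_____X__
step 1: XX_XX__X___XXX_
step 2: X_XX_XXXX_XX__X
step 3: _XX_XX___XX_XXX
step 4: XX_XX_X_XX_XX__
step 5: X_XX_XXXX_XX_XX
step 6: _XX_XX___XX_XX_
step 7: XX_XX_X_XX_XX_X
step 8: __XX_XXXX_XX_XX
step 9: XXX_XX___XX_XX_
step 10: X__XX_X_XX_XX_X
step 11: _XXX_XXXX_XX_XX
step 12: XX__XX___XX_XX_
step 13: X_XXX_X_XX_XX_X
step 14: _XX__XXXX_XX_XX
step 15: XX_XXX___XX_XX_
step 16: X_XX__X_XX_XX_X
step 17: _XX_XXXXX_XX_XX
step 18: XX_XX____XX_XX_
step 19: X_XX_X__XX_XX_X
step 20: _XX_XXXXX_XX_XX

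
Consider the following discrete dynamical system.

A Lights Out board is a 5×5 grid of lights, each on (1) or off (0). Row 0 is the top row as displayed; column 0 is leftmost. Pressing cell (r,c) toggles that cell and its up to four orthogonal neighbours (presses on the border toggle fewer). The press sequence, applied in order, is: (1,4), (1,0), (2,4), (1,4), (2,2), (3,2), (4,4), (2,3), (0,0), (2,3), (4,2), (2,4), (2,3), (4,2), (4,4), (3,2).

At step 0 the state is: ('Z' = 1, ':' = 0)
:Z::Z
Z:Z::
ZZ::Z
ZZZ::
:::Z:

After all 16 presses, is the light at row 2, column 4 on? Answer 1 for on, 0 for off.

0) :Z::Z
Z:Z::
ZZ::Z
ZZZ::
:::Z:
1) :Z:::
Z:ZZZ
ZZ:::
ZZZ::
:::Z:
2) ZZ:::
:ZZZZ
:Z:::
ZZZ::
:::Z:
3) ZZ:::
:ZZZ:
:Z:ZZ
ZZZ:Z
:::Z:
4) ZZ::Z
:ZZ:Z
:Z:Z:
ZZZ:Z
:::Z:
5) ZZ::Z
:Z::Z
::Z::
ZZ::Z
:::Z:
6) ZZ::Z
:Z::Z
:::::
Z:ZZZ
::ZZ:
7) ZZ::Z
:Z::Z
:::::
Z:ZZ:
::Z:Z
8) ZZ::Z
:Z:ZZ
::ZZZ
Z:Z::
::Z:Z
9) ::::Z
ZZ:ZZ
::ZZZ
Z:Z::
::Z:Z
10) ::::Z
ZZ::Z
:::::
Z:ZZ:
::Z:Z
11) ::::Z
ZZ::Z
:::::
Z::Z:
:Z:ZZ
12) ::::Z
ZZ:::
:::ZZ
Z::ZZ
:Z:ZZ
13) ::::Z
ZZ:Z:
::Z::
Z:::Z
:Z:ZZ
14) ::::Z
ZZ:Z:
::Z::
Z:Z:Z
::Z:Z
15) ::::Z
ZZ:Z:
::Z::
Z:Z::
::ZZ:
16) ::::Z
ZZ:Z:
:::::
ZZ:Z:
:::Z:

0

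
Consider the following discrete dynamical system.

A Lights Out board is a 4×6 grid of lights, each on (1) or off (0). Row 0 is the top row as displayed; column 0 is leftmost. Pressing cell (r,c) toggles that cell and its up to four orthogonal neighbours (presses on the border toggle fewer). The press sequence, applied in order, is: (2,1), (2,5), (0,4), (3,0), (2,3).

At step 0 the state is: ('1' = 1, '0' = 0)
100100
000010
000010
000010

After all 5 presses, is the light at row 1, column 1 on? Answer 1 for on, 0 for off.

k=0  100100
000010
000010
000010
k=1  100100
010010
111010
010010
k=2  100100
010011
111001
010011
k=3  100011
010001
111001
010011
k=4  100011
010001
011001
100011
k=5  100011
010101
010111
100111

1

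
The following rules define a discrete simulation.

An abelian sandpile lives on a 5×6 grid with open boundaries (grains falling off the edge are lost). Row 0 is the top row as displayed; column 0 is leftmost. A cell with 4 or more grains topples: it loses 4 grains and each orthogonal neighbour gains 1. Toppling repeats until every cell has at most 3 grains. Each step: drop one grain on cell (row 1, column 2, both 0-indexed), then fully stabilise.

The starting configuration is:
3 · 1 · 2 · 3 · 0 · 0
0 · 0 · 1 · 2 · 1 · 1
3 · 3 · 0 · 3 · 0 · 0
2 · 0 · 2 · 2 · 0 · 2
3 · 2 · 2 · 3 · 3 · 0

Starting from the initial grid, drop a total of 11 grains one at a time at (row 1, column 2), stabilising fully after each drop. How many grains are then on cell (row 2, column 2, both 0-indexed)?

2

0) 3 · 1 · 2 · 3 · 0 · 0
0 · 0 · 1 · 2 · 1 · 1
3 · 3 · 0 · 3 · 0 · 0
2 · 0 · 2 · 2 · 0 · 2
3 · 2 · 2 · 3 · 3 · 0
1) 3 · 1 · 2 · 3 · 0 · 0
0 · 0 · 2 · 2 · 1 · 1
3 · 3 · 0 · 3 · 0 · 0
2 · 0 · 2 · 2 · 0 · 2
3 · 2 · 2 · 3 · 3 · 0
2) 3 · 1 · 2 · 3 · 0 · 0
0 · 0 · 3 · 2 · 1 · 1
3 · 3 · 0 · 3 · 0 · 0
2 · 0 · 2 · 2 · 0 · 2
3 · 2 · 2 · 3 · 3 · 0
3) 3 · 1 · 3 · 3 · 0 · 0
0 · 1 · 0 · 3 · 1 · 1
3 · 3 · 1 · 3 · 0 · 0
2 · 0 · 2 · 2 · 0 · 2
3 · 2 · 2 · 3 · 3 · 0
4) 3 · 1 · 3 · 3 · 0 · 0
0 · 1 · 1 · 3 · 1 · 1
3 · 3 · 1 · 3 · 0 · 0
2 · 0 · 2 · 2 · 0 · 2
3 · 2 · 2 · 3 · 3 · 0
5) 3 · 1 · 3 · 3 · 0 · 0
0 · 1 · 2 · 3 · 1 · 1
3 · 3 · 1 · 3 · 0 · 0
2 · 0 · 2 · 2 · 0 · 2
3 · 2 · 2 · 3 · 3 · 0
6) 3 · 1 · 3 · 3 · 0 · 0
0 · 1 · 3 · 3 · 1 · 1
3 · 3 · 1 · 3 · 0 · 0
2 · 0 · 2 · 2 · 0 · 2
3 · 2 · 2 · 3 · 3 · 0
7) 3 · 2 · 1 · 1 · 1 · 0
0 · 2 · 2 · 2 · 2 · 1
3 · 3 · 3 · 0 · 1 · 0
2 · 0 · 2 · 3 · 0 · 2
3 · 2 · 2 · 3 · 3 · 0
8) 3 · 2 · 1 · 1 · 1 · 0
0 · 2 · 3 · 2 · 2 · 1
3 · 3 · 3 · 0 · 1 · 0
2 · 0 · 2 · 3 · 0 · 2
3 · 2 · 2 · 3 · 3 · 0
9) 3 · 3 · 2 · 1 · 1 · 0
2 · 0 · 2 · 3 · 2 · 1
0 · 2 · 1 · 1 · 1 · 0
3 · 1 · 3 · 3 · 0 · 2
3 · 2 · 2 · 3 · 3 · 0
10) 3 · 3 · 2 · 1 · 1 · 0
2 · 0 · 3 · 3 · 2 · 1
0 · 2 · 1 · 1 · 1 · 0
3 · 1 · 3 · 3 · 0 · 2
3 · 2 · 2 · 3 · 3 · 0
11) 3 · 3 · 3 · 2 · 1 · 0
2 · 1 · 1 · 0 · 3 · 1
0 · 2 · 2 · 2 · 1 · 0
3 · 1 · 3 · 3 · 0 · 2
3 · 2 · 2 · 3 · 3 · 0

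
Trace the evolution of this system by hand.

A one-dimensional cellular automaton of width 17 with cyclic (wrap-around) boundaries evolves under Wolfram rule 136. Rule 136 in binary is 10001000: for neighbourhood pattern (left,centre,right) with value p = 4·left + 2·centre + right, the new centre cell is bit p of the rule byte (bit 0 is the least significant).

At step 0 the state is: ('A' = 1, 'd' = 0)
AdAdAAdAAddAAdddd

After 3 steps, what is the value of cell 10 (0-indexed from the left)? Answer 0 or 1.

0

t=0: AdAdAAdAAddAAdddd
t=1: ddddAddAdddAddddd
t=2: ddddddddddddddddd
t=3: ddddddddddddddddd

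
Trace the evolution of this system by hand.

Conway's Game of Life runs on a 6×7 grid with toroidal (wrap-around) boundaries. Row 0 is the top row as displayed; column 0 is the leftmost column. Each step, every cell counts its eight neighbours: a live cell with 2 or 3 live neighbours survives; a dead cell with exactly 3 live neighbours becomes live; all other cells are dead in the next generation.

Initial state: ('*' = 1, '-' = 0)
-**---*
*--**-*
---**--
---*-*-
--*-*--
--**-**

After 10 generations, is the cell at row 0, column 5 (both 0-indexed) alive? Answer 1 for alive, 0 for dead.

1

t=0: -**---*
*--**-*
---**--
---*-*-
--*-*--
--**-**
t=1: -*-----
**--*-*
--*---*
--*--*-
--*---*
*---***
t=2: -*--*--
-**--**
--**--*
-***-**
**-**--
**---**
t=3: ----*--
-*--***
-------
-----**
---*---
---*-**
t=4: *--*---
----**-
*---*--
-------
-------
---*-*-
t=5: ---*-**
---****
----**-
-------
-------
----*--
t=6: ---*--*
---*---
---*--*
-------
-------
----**-
t=7: ---*-*-
--***--
-------
-------
-------
----**-
t=8: --*--*-
--***--
---*---
-------
-------
----**-
t=9: --*--*-
--*-*--
--***--
-------
-------
----**-
t=10: -----*-
-**-**-
--*-*--
---*---
-------
----**-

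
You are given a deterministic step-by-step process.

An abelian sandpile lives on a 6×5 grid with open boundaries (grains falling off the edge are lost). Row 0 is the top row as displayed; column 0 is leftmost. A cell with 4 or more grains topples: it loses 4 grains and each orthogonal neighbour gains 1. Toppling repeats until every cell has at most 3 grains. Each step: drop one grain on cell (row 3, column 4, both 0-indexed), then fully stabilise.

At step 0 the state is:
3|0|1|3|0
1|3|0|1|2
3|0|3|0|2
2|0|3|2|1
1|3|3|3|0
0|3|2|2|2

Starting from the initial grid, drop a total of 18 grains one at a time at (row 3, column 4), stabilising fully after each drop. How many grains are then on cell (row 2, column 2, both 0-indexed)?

step 0: 3|0|1|3|0
1|3|0|1|2
3|0|3|0|2
2|0|3|2|1
1|3|3|3|0
0|3|2|2|2
step 1: 3|0|1|3|0
1|3|0|1|2
3|0|3|0|2
2|0|3|2|2
1|3|3|3|0
0|3|2|2|2
step 2: 3|0|1|3|0
1|3|0|1|2
3|0|3|0|2
2|0|3|2|3
1|3|3|3|0
0|3|2|2|2
step 3: 3|0|1|3|0
1|3|0|1|2
3|0|3|0|3
2|0|3|3|0
1|3|3|3|1
0|3|2|2|2
step 4: 3|0|1|3|0
1|3|0|1|2
3|0|3|0|3
2|0|3|3|1
1|3|3|3|1
0|3|2|2|2
step 5: 3|0|1|3|0
1|3|0|1|2
3|0|3|0|3
2|0|3|3|2
1|3|3|3|1
0|3|2|2|2
step 6: 3|0|1|3|0
1|3|0|1|2
3|0|3|0|3
2|0|3|3|3
1|3|3|3|1
0|3|2|2|2
step 7: 3|0|1|3|0
1|3|1|1|3
3|1|0|3|0
2|2|2|2|2
2|1|3|2|3
1|1|1|0|3
step 8: 3|0|1|3|0
1|3|1|1|3
3|1|0|3|0
2|2|2|2|3
2|1|3|2|3
1|1|1|0|3
step 9: 3|0|1|3|0
1|3|1|1|3
3|1|0|3|1
2|2|2|3|1
2|1|3|3|1
1|1|1|1|0
step 10: 3|0|1|3|0
1|3|1|1|3
3|1|0|3|1
2|2|2|3|2
2|1|3|3|1
1|1|1|1|0
step 11: 3|0|1|3|0
1|3|1|1|3
3|1|0|3|1
2|2|2|3|3
2|1|3|3|1
1|1|1|1|0
step 12: 3|0|1|3|0
1|3|1|2|3
3|1|2|0|3
2|3|0|3|1
2|2|1|1|3
1|1|2|2|0
step 13: 3|0|1|3|0
1|3|1|2|3
3|1|2|0|3
2|3|0|3|2
2|2|1|1|3
1|1|2|2|0
step 14: 3|0|1|3|0
1|3|1|2|3
3|1|2|0|3
2|3|0|3|3
2|2|1|1|3
1|1|2|2|0
step 15: 3|0|1|3|1
1|3|1|3|0
3|1|2|2|1
2|3|1|0|3
2|2|1|3|0
1|1|2|2|1
step 16: 3|0|1|3|1
1|3|1|3|0
3|1|2|2|2
2|3|1|1|0
2|2|1|3|1
1|1|2|2|1
step 17: 3|0|1|3|1
1|3|1|3|0
3|1|2|2|2
2|3|1|1|1
2|2|1|3|1
1|1|2|2|1
step 18: 3|0|1|3|1
1|3|1|3|0
3|1|2|2|2
2|3|1|1|2
2|2|1|3|1
1|1|2|2|1

2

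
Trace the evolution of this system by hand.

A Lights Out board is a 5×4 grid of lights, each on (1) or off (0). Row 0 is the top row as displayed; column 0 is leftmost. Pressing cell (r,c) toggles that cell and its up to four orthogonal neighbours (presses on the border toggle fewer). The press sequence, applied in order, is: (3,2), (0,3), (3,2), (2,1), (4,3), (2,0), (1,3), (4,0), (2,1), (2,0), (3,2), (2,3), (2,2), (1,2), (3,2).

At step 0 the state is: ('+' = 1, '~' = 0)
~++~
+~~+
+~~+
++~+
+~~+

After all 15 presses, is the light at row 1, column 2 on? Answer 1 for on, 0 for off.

1

0) ~++~
+~~+
+~~+
++~+
+~~+
1) ~++~
+~~+
+~++
+~+~
+~++
2) ~+~+
+~~~
+~++
+~+~
+~++
3) ~+~+
+~~~
+~~+
++~+
+~~+
4) ~+~+
++~~
~+++
+~~+
+~~+
5) ~+~+
++~~
~+++
+~~~
+~+~
6) ~+~+
~+~~
+~++
~~~~
+~+~
7) ~+~~
~+++
+~+~
~~~~
+~+~
8) ~+~~
~+++
+~+~
+~~~
~++~
9) ~+~~
~~++
~+~~
++~~
~++~
10) ~+~~
+~++
+~~~
~+~~
~++~
11) ~+~~
+~++
+~+~
~~++
~+~~
12) ~+~~
+~+~
+~~+
~~+~
~+~~
13) ~+~~
+~~~
+++~
~~~~
~+~~
14) ~++~
++++
++~~
~~~~
~+~~
15) ~++~
++++
+++~
~+++
~++~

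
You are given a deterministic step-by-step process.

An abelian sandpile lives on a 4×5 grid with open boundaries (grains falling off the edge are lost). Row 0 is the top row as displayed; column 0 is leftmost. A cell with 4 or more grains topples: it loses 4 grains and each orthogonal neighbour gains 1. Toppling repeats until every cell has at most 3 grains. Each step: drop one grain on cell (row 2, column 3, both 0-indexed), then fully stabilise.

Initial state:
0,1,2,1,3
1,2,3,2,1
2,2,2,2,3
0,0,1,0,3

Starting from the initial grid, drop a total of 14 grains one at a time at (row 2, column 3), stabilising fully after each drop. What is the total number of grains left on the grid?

34

k=0  0,1,2,1,3
1,2,3,2,1
2,2,2,2,3
0,0,1,0,3
k=1  0,1,2,1,3
1,2,3,2,1
2,2,2,3,3
0,0,1,0,3
k=2  0,1,2,1,3
1,2,3,3,2
2,2,3,1,1
0,0,1,2,0
k=3  0,1,2,1,3
1,2,3,3,2
2,2,3,2,1
0,0,1,2,0
k=4  0,1,2,1,3
1,2,3,3,2
2,2,3,3,1
0,0,1,2,0
k=5  0,1,3,2,3
1,3,1,1,3
2,3,1,2,2
0,0,2,3,0
k=6  0,1,3,2,3
1,3,1,1,3
2,3,1,3,2
0,0,2,3,0
k=7  0,1,3,2,3
1,3,1,2,3
2,3,2,1,3
0,0,3,0,1
k=8  0,1,3,2,3
1,3,1,2,3
2,3,2,2,3
0,0,3,0,1
k=9  0,1,3,2,3
1,3,1,2,3
2,3,2,3,3
0,0,3,0,1
k=10  0,2,0,1,1
1,3,3,1,2
2,3,3,2,1
0,0,3,1,2
k=11  0,2,0,1,1
1,3,3,1,2
2,3,3,3,1
0,0,3,1,2
k=12  0,3,1,1,1
2,1,1,3,2
3,1,3,1,2
0,2,0,3,2
k=13  0,3,1,1,1
2,1,1,3,2
3,1,3,2,2
0,2,0,3,2
k=14  0,3,1,1,1
2,1,1,3,2
3,1,3,3,2
0,2,0,3,2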